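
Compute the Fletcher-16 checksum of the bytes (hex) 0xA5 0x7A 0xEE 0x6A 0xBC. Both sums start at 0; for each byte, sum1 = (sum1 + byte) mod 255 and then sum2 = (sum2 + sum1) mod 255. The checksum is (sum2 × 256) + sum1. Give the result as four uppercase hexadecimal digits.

8436

Running sums (mod 255):
  after byte 0 (0xA5): sum1=165, sum2=165
  after byte 1 (0x7A): sum1=32, sum2=197
  after byte 2 (0xEE): sum1=15, sum2=212
  after byte 3 (0x6A): sum1=121, sum2=78
  after byte 4 (0xBC): sum1=54, sum2=132
Checksum = sum2·256 + sum1 = 132·256 + 54 = 33846 = 0x8436.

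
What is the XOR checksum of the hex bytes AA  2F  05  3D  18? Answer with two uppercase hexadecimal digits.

A5

XOR the bytes together:
  start with 0xAA
  0xAA ⊕ 0x2F = 0x85
  0x85 ⊕ 0x05 = 0x80
  0x80 ⊕ 0x3D = 0xBD
  0xBD ⊕ 0x18 = 0xA5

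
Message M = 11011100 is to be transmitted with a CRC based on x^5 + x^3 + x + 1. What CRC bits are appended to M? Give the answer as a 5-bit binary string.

00010

Append 5 zeros: 1101110000000. Divide by 101011 (XOR where the leading bit is 1):
  pos 0: 110111 XOR 101011 = 011100
  pos 1: 111000 XOR 101011 = 010011
  pos 2: 100110 XOR 101011 = 001101
  pos 4: 110100 XOR 101011 = 011111
  pos 5: 111110 XOR 101011 = 010101
  pos 6: 101010 XOR 101011 = 000001
Remainder (last 5 bits) = 00010. This is the CRC / FCS.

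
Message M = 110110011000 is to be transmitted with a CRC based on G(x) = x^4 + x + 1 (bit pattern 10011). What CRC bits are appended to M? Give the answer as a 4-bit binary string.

Append 4 zeros: 1101100110000000. Divide by 10011 (XOR where the leading bit is 1):
  pos 0: 11011 XOR 10011 = 01000
  pos 1: 10000 XOR 10011 = 00011
  pos 4: 11011 XOR 10011 = 01000
  pos 5: 10000 XOR 10011 = 00011
  pos 8: 11000 XOR 10011 = 01011
  pos 9: 10110 XOR 10011 = 00101
  pos 11: 10100 XOR 10011 = 00111
Remainder (last 4 bits) = 0111. This is the CRC / FCS.

0111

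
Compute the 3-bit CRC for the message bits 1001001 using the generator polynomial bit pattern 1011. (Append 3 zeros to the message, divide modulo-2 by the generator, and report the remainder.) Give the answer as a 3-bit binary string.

Append 3 zeros: 1001001000. Divide by 1011 (XOR where the leading bit is 1):
  pos 0: 1001 XOR 1011 = 0010
  pos 2: 1000 XOR 1011 = 0011
  pos 4: 1110 XOR 1011 = 0101
  pos 5: 1010 XOR 1011 = 0001
Remainder (last 3 bits) = 010. This is the CRC / FCS.

010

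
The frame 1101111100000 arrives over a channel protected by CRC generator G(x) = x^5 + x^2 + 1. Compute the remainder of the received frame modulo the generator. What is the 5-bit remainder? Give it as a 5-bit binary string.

00101

Modulo-2 division of 1101111100000 by 100101:
  pos 0: 110111 XOR 100101 = 010010
  pos 1: 100101 XOR 100101 = 000000
  pos 7: 100000 XOR 100101 = 000101
Remainder = 00101 (nonzero — an error is detected).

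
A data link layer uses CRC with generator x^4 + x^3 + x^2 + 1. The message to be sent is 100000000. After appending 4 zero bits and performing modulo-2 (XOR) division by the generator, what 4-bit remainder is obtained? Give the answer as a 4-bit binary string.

Append 4 zeros: 1000000000000. Divide by 11101 (XOR where the leading bit is 1):
  pos 0: 10000 XOR 11101 = 01101
  pos 1: 11010 XOR 11101 = 00111
  pos 3: 11100 XOR 11101 = 00001
  pos 7: 10000 XOR 11101 = 01101
  pos 8: 11010 XOR 11101 = 00111
Remainder (last 4 bits) = 0111. This is the CRC / FCS.

0111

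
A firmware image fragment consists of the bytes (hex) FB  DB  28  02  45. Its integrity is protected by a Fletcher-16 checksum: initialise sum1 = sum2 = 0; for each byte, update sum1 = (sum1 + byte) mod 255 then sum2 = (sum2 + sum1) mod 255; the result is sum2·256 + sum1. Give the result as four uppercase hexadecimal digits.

Running sums (mod 255):
  after byte 0 (FB): sum1=251, sum2=251
  after byte 1 (DB): sum1=215, sum2=211
  after byte 2 (28): sum1=0, sum2=211
  after byte 3 (02): sum1=2, sum2=213
  after byte 4 (45): sum1=71, sum2=29
Checksum = sum2·256 + sum1 = 29·256 + 71 = 7495 = 0x1D47.

1D47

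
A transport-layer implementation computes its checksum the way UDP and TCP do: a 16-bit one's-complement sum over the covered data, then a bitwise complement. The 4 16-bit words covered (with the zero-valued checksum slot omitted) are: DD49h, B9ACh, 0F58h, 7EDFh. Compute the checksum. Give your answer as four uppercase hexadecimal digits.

DAD1

One's-complement addition (fold any carry out of bit 15 back into bit 0):
  0xDD49 + 0xB9AC = 0x196F5 → wrap carry → 0x96F6
  0x96F6 + 0x0F58 = 0x0A64E
  0xA64E + 0x7EDF = 0x1252D → wrap carry → 0x252E
One's-complement sum = 0x252E.
Checksum = ~0x252E & 0xFFFF = 0xDAD1.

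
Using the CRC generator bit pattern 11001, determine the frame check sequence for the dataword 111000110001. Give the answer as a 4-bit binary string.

1001

Append 4 zeros: 1110001100010000. Divide by 11001 (XOR where the leading bit is 1):
  pos 0: 11100 XOR 11001 = 00101
  pos 2: 10101 XOR 11001 = 01100
  pos 3: 11001 XOR 11001 = 00000
  pos 11: 10000 XOR 11001 = 01001
Remainder (last 4 bits) = 1001. This is the CRC / FCS.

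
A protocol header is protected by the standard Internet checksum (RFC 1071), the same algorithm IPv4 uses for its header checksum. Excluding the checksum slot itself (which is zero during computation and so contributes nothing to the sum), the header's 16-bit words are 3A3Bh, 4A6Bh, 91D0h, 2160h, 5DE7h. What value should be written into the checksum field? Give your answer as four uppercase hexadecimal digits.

6A41

One's-complement addition (fold any carry out of bit 15 back into bit 0):
  0x3A3B + 0x4A6B = 0x084A6
  0x84A6 + 0x91D0 = 0x11676 → wrap carry → 0x1677
  0x1677 + 0x2160 = 0x037D7
  0x37D7 + 0x5DE7 = 0x095BE
One's-complement sum = 0x95BE.
Checksum = ~0x95BE & 0xFFFF = 0x6A41.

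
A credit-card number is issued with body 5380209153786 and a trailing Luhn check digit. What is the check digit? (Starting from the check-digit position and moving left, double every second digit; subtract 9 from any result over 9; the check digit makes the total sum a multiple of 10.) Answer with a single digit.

Partial digits right→left: 6 8 7 3 5 1 9 0 2 0 8 3 5
Double every second digit counting from the check-digit position (so the 1st, 3rd, 5th, ... of the partial from the right).
  doubled (with −9 where >9): 3 5 1 9 4 7 1 → sum 30
  kept as-is: 8 3 1 0 0 3 → sum 15
Total = 30 + 15 = 45.
Check digit = (10 − (45 mod 10)) mod 10 = 5.

5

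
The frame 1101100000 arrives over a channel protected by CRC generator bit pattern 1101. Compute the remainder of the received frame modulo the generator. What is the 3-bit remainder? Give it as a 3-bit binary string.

011

Modulo-2 division of 1101100000 by 1101:
  pos 0: 1101 XOR 1101 = 0000
  pos 4: 1000 XOR 1101 = 0101
  pos 5: 1010 XOR 1101 = 0111
  pos 6: 1110 XOR 1101 = 0011
Remainder = 011 (nonzero — an error is detected).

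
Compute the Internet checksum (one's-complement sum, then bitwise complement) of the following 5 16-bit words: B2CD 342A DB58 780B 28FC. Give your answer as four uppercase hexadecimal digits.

One's-complement addition (fold any carry out of bit 15 back into bit 0):
  0xB2CD + 0x342A = 0x0E6F7
  0xE6F7 + 0xDB58 = 0x1C24F → wrap carry → 0xC250
  0xC250 + 0x780B = 0x13A5B → wrap carry → 0x3A5C
  0x3A5C + 0x28FC = 0x06358
One's-complement sum = 0x6358.
Checksum = ~0x6358 & 0xFFFF = 0x9CA7.

9CA7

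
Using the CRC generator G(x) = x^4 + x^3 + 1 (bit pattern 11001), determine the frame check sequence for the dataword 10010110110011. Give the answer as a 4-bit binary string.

1111

Append 4 zeros: 100101101100110000. Divide by 11001 (XOR where the leading bit is 1):
  pos 0: 10010 XOR 11001 = 01011
  pos 1: 10111 XOR 11001 = 01110
  pos 2: 11101 XOR 11001 = 00100
  pos 4: 10001 XOR 11001 = 01000
  pos 5: 10001 XOR 11001 = 01000
  pos 6: 10000 XOR 11001 = 01001
  pos 7: 10010 XOR 11001 = 01011
  pos 8: 10111 XOR 11001 = 01110
  pos 9: 11101 XOR 11001 = 00100
  pos 11: 10000 XOR 11001 = 01001
  pos 12: 10010 XOR 11001 = 01011
  pos 13: 10110 XOR 11001 = 01111
Remainder (last 4 bits) = 1111. This is the CRC / FCS.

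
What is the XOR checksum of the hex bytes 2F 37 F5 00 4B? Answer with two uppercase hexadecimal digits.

A6

XOR the bytes together:
  start with 0x2F
  0x2F ⊕ 0x37 = 0x18
  0x18 ⊕ 0xF5 = 0xED
  0xED ⊕ 0x00 = 0xED
  0xED ⊕ 0x4B = 0xA6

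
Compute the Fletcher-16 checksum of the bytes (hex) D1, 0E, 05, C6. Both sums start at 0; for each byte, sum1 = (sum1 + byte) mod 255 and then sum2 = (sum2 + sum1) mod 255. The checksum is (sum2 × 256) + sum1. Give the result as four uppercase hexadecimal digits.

Running sums (mod 255):
  after byte 0 (D1): sum1=209, sum2=209
  after byte 1 (0E): sum1=223, sum2=177
  after byte 2 (05): sum1=228, sum2=150
  after byte 3 (C6): sum1=171, sum2=66
Checksum = sum2·256 + sum1 = 66·256 + 171 = 17067 = 0x42AB.

42AB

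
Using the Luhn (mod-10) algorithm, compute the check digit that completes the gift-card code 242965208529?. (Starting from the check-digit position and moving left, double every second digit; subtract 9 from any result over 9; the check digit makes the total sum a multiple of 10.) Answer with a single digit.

Partial digits right→left: 9 2 5 8 0 2 5 6 9 2 4 2
Double every second digit counting from the check-digit position (so the 1st, 3rd, 5th, ... of the partial from the right).
  doubled (with −9 where >9): 9 1 0 1 9 8 → sum 28
  kept as-is: 2 8 2 6 2 2 → sum 22
Total = 28 + 22 = 50.
Check digit = (10 − (50 mod 10)) mod 10 = 0.

0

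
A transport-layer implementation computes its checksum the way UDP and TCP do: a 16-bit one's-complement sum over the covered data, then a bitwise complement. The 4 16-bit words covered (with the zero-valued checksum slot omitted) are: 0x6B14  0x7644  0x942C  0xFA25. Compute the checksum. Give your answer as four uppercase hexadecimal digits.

9054

One's-complement addition (fold any carry out of bit 15 back into bit 0):
  0x6B14 + 0x7644 = 0x0E158
  0xE158 + 0x942C = 0x17584 → wrap carry → 0x7585
  0x7585 + 0xFA25 = 0x16FAA → wrap carry → 0x6FAB
One's-complement sum = 0x6FAB.
Checksum = ~0x6FAB & 0xFFFF = 0x9054.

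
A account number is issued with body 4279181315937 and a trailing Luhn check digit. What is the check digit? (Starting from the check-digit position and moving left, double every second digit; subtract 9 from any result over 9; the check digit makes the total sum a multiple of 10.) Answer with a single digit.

Partial digits right→left: 7 3 9 5 1 3 1 8 1 9 7 2 4
Double every second digit counting from the check-digit position (so the 1st, 3rd, 5th, ... of the partial from the right).
  doubled (with −9 where >9): 5 9 2 2 2 5 8 → sum 33
  kept as-is: 3 5 3 8 9 2 → sum 30
Total = 33 + 30 = 63.
Check digit = (10 − (63 mod 10)) mod 10 = 7.

7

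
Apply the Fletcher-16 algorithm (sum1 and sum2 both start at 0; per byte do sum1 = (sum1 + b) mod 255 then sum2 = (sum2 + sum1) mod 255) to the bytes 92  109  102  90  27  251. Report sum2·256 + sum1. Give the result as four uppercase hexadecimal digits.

28A1

Running sums (mod 255):
  after byte 0 (92): sum1=92, sum2=92
  after byte 1 (109): sum1=201, sum2=38
  after byte 2 (102): sum1=48, sum2=86
  after byte 3 (90): sum1=138, sum2=224
  after byte 4 (27): sum1=165, sum2=134
  after byte 5 (251): sum1=161, sum2=40
Checksum = sum2·256 + sum1 = 40·256 + 161 = 10401 = 0x28A1.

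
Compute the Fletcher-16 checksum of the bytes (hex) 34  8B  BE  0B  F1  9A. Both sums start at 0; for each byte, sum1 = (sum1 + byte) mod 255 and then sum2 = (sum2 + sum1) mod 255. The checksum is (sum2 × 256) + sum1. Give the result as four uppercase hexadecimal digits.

8D16

Running sums (mod 255):
  after byte 0 (34): sum1=52, sum2=52
  after byte 1 (8B): sum1=191, sum2=243
  after byte 2 (BE): sum1=126, sum2=114
  after byte 3 (0B): sum1=137, sum2=251
  after byte 4 (F1): sum1=123, sum2=119
  after byte 5 (9A): sum1=22, sum2=141
Checksum = sum2·256 + sum1 = 141·256 + 22 = 36118 = 0x8D16.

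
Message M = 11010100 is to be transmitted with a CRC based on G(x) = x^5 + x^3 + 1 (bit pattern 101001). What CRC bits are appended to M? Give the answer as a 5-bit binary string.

Append 5 zeros: 1101010000000. Divide by 101001 (XOR where the leading bit is 1):
  pos 0: 110101 XOR 101001 = 011100
  pos 1: 111000 XOR 101001 = 010001
  pos 2: 100010 XOR 101001 = 001011
  pos 4: 101100 XOR 101001 = 000101
  pos 7: 101000 XOR 101001 = 000001
Remainder (last 5 bits) = 00001. This is the CRC / FCS.

00001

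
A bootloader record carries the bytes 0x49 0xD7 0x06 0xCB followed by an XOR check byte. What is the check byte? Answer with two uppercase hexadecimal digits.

XOR the bytes together:
  start with 0x49
  0x49 ⊕ 0xD7 = 0x9E
  0x9E ⊕ 0x06 = 0x98
  0x98 ⊕ 0xCB = 0x53

53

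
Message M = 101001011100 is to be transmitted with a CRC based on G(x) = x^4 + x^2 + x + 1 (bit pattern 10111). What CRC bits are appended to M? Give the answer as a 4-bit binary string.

1001

Append 4 zeros: 1010010111000000. Divide by 10111 (XOR where the leading bit is 1):
  pos 0: 10100 XOR 10111 = 00011
  pos 3: 11101 XOR 10111 = 01010
  pos 4: 10101 XOR 10111 = 00010
  pos 7: 10100 XOR 10111 = 00011
  pos 10: 11000 XOR 10111 = 01111
  pos 11: 11110 XOR 10111 = 01001
Remainder (last 4 bits) = 1001. This is the CRC / FCS.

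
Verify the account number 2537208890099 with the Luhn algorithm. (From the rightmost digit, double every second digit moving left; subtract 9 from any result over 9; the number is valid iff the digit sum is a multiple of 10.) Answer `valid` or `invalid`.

invalid

From the right, keep odd positions and double even positions (subtract 9 from any doubled value over 9):
  doubled (positions 2,4,...): 9 0 7 0 5 1 → sum 22
  kept (positions 1,3,...): 9 0 9 8 2 3 2 → sum 33
Total = 55.
55 mod 10 = 5, so the number is invalid.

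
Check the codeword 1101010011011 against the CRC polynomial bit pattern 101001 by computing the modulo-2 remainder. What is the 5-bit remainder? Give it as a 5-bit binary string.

11010

Modulo-2 division of 1101010011011 by 101001:
  pos 0: 110101 XOR 101001 = 011100
  pos 1: 111000 XOR 101001 = 010001
  pos 2: 100010 XOR 101001 = 001011
  pos 4: 101111 XOR 101001 = 000110
  pos 7: 110011 XOR 101001 = 011010
Remainder = 11010 (nonzero — an error is detected).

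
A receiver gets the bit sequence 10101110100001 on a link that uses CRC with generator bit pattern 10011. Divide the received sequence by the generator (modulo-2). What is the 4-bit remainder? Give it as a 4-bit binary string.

0000

Modulo-2 division of 10101110100001 by 10011:
  pos 0: 10101 XOR 10011 = 00110
  pos 2: 11011 XOR 10011 = 01000
  pos 3: 10000 XOR 10011 = 00011
  pos 6: 11100 XOR 10011 = 01111
  pos 7: 11110 XOR 10011 = 01101
  pos 8: 11010 XOR 10011 = 01001
  pos 9: 10011 XOR 10011 = 00000
Remainder = 0000 (zero — the frame passes the CRC check).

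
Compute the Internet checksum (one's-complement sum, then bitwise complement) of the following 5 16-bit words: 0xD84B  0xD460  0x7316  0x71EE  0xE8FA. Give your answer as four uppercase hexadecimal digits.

8553

One's-complement addition (fold any carry out of bit 15 back into bit 0):
  0xD84B + 0xD460 = 0x1ACAB → wrap carry → 0xACAC
  0xACAC + 0x7316 = 0x11FC2 → wrap carry → 0x1FC3
  0x1FC3 + 0x71EE = 0x091B1
  0x91B1 + 0xE8FA = 0x17AAB → wrap carry → 0x7AAC
One's-complement sum = 0x7AAC.
Checksum = ~0x7AAC & 0xFFFF = 0x8553.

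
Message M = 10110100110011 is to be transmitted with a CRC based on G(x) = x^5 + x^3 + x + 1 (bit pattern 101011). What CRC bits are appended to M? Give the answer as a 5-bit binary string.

Append 5 zeros: 1011010011001100000. Divide by 101011 (XOR where the leading bit is 1):
  pos 0: 101101 XOR 101011 = 000110
  pos 3: 110001 XOR 101011 = 011010
  pos 4: 110101 XOR 101011 = 011110
  pos 5: 111100 XOR 101011 = 010111
  pos 6: 101110 XOR 101011 = 000101
  pos 9: 101110 XOR 101011 = 000101
  pos 12: 101000 XOR 101011 = 000011
Remainder (last 5 bits) = 00110. This is the CRC / FCS.

00110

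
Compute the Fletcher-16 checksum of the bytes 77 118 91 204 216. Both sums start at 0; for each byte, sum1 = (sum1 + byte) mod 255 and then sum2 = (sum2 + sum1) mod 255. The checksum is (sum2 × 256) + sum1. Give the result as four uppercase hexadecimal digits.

Running sums (mod 255):
  after byte 0 (77): sum1=77, sum2=77
  after byte 1 (118): sum1=195, sum2=17
  after byte 2 (91): sum1=31, sum2=48
  after byte 3 (204): sum1=235, sum2=28
  after byte 4 (216): sum1=196, sum2=224
Checksum = sum2·256 + sum1 = 224·256 + 196 = 57540 = 0xE0C4.

E0C4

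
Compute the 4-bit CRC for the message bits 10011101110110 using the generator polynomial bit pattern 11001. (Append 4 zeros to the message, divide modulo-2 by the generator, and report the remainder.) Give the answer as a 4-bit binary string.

1000

Append 4 zeros: 100111011101100000. Divide by 11001 (XOR where the leading bit is 1):
  pos 0: 10011 XOR 11001 = 01010
  pos 1: 10101 XOR 11001 = 01100
  pos 2: 11000 XOR 11001 = 00001
  pos 6: 11110 XOR 11001 = 00111
  pos 8: 11111 XOR 11001 = 00110
  pos 10: 11000 XOR 11001 = 00001
Remainder (last 4 bits) = 1000. This is the CRC / FCS.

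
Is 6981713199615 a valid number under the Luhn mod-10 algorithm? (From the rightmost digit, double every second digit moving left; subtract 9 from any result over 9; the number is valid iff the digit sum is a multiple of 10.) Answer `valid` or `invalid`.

valid

From the right, keep odd positions and double even positions (subtract 9 from any doubled value over 9):
  doubled (positions 2,4,...): 2 9 2 2 2 9 → sum 26
  kept (positions 1,3,...): 5 6 9 3 7 8 6 → sum 44
Total = 70.
70 mod 10 = 0, so the number is valid.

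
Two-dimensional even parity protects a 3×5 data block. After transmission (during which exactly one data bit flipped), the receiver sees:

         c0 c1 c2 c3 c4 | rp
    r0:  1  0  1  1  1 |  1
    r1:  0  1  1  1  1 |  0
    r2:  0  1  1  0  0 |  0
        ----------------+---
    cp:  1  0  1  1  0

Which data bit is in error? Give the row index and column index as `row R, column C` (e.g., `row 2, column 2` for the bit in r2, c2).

row 0, column 3

Recompute each row's even parity and compare to rp:
  r0: data parity 0, sent rp 1 → mismatch
  r1: data parity 0, sent rp 0 → ok
  r2: data parity 0, sent rp 0 → ok
Recompute each column's even parity and compare to cp:
  c0: data parity 1, sent cp 1 → ok
  c1: data parity 0, sent cp 0 → ok
  c2: data parity 1, sent cp 1 → ok
  c3: data parity 0, sent cp 1 → mismatch
  c4: data parity 0, sent cp 0 → ok
Exactly one row (r0) and one column (c3) fail → the flipped bit is at their intersection.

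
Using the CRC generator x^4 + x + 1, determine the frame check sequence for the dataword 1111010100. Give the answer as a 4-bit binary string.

Append 4 zeros: 11110101000000. Divide by 10011 (XOR where the leading bit is 1):
  pos 0: 11110 XOR 10011 = 01101
  pos 1: 11011 XOR 10011 = 01000
  pos 2: 10000 XOR 10011 = 00011
  pos 5: 11100 XOR 10011 = 01111
  pos 6: 11110 XOR 10011 = 01101
  pos 7: 11010 XOR 10011 = 01001
  pos 8: 10010 XOR 10011 = 00001
Remainder (last 4 bits) = 0010. This is the CRC / FCS.

0010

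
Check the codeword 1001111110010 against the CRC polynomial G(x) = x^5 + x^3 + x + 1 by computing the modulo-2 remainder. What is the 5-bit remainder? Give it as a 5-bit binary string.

00000

Modulo-2 division of 1001111110010 by 101011:
  pos 0: 100111 XOR 101011 = 001100
  pos 2: 110011 XOR 101011 = 011000
  pos 3: 110001 XOR 101011 = 011010
  pos 4: 110100 XOR 101011 = 011111
  pos 5: 111110 XOR 101011 = 010101
  pos 6: 101011 XOR 101011 = 000000
Remainder = 00000 (zero — the frame passes the CRC check).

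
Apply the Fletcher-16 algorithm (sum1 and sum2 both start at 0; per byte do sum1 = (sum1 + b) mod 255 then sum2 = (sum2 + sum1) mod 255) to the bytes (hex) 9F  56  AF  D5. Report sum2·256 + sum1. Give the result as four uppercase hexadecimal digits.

B67B

Running sums (mod 255):
  after byte 0 (9F): sum1=159, sum2=159
  after byte 1 (56): sum1=245, sum2=149
  after byte 2 (AF): sum1=165, sum2=59
  after byte 3 (D5): sum1=123, sum2=182
Checksum = sum2·256 + sum1 = 182·256 + 123 = 46715 = 0xB67B.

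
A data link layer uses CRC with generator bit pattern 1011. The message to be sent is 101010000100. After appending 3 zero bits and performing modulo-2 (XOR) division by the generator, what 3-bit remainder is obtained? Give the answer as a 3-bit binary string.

010

Append 3 zeros: 101010000100000. Divide by 1011 (XOR where the leading bit is 1):
  pos 0: 1010 XOR 1011 = 0001
  pos 3: 1100 XOR 1011 = 0111
  pos 4: 1110 XOR 1011 = 0101
  pos 5: 1010 XOR 1011 = 0001
  pos 8: 1100 XOR 1011 = 0111
  pos 9: 1110 XOR 1011 = 0101
  pos 10: 1010 XOR 1011 = 0001
Remainder (last 3 bits) = 010. This is the CRC / FCS.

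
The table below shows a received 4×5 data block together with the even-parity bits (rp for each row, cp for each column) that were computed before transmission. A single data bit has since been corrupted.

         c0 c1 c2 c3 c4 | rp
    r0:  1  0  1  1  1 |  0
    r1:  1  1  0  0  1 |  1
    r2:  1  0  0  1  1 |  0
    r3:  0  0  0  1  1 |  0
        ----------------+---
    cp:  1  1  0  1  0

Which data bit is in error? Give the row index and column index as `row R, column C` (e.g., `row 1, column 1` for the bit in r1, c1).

Recompute each row's even parity and compare to rp:
  r0: data parity 0, sent rp 0 → ok
  r1: data parity 1, sent rp 1 → ok
  r2: data parity 1, sent rp 0 → mismatch
  r3: data parity 0, sent rp 0 → ok
Recompute each column's even parity and compare to cp:
  c0: data parity 1, sent cp 1 → ok
  c1: data parity 1, sent cp 1 → ok
  c2: data parity 1, sent cp 0 → mismatch
  c3: data parity 1, sent cp 1 → ok
  c4: data parity 0, sent cp 0 → ok
Exactly one row (r2) and one column (c2) fail → the flipped bit is at their intersection.

row 2, column 2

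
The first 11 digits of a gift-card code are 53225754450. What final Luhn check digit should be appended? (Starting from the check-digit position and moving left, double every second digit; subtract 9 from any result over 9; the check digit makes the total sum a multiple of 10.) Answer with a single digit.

4

Partial digits right→left: 0 5 4 4 5 7 5 2 2 3 5
Double every second digit counting from the check-digit position (so the 1st, 3rd, 5th, ... of the partial from the right).
  doubled (with −9 where >9): 0 8 1 1 4 1 → sum 15
  kept as-is: 5 4 7 2 3 → sum 21
Total = 15 + 21 = 36.
Check digit = (10 − (36 mod 10)) mod 10 = 4.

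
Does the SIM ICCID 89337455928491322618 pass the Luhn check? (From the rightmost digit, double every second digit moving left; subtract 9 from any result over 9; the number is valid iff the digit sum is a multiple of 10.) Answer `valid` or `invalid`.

From the right, keep odd positions and double even positions (subtract 9 from any doubled value over 9):
  doubled (positions 2,4,...): 2 4 6 9 7 9 1 5 6 7 → sum 56
  kept (positions 1,3,...): 8 6 2 1 4 2 5 4 3 9 → sum 44
Total = 100.
100 mod 10 = 0, so the number is valid.

valid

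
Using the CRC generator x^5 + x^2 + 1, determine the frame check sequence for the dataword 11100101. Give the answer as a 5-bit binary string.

01001

Append 5 zeros: 1110010100000. Divide by 100101 (XOR where the leading bit is 1):
  pos 0: 111001 XOR 100101 = 011100
  pos 1: 111000 XOR 100101 = 011101
  pos 2: 111011 XOR 100101 = 011110
  pos 3: 111100 XOR 100101 = 011001
  pos 4: 110010 XOR 100101 = 010111
  pos 5: 101110 XOR 100101 = 001011
  pos 7: 101100 XOR 100101 = 001001
Remainder (last 5 bits) = 01001. This is the CRC / FCS.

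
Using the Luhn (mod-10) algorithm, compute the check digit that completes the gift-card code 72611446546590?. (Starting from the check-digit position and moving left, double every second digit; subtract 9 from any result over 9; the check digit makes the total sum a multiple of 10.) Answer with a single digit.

Partial digits right→left: 0 9 5 6 4 5 6 4 4 1 1 6 2 7
Double every second digit counting from the check-digit position (so the 1st, 3rd, 5th, ... of the partial from the right).
  doubled (with −9 where >9): 0 1 8 3 8 2 4 → sum 26
  kept as-is: 9 6 5 4 1 6 7 → sum 38
Total = 26 + 38 = 64.
Check digit = (10 − (64 mod 10)) mod 10 = 6.

6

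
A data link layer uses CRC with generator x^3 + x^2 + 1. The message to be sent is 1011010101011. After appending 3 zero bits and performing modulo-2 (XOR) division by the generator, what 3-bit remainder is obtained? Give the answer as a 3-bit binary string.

Append 3 zeros: 1011010101011000. Divide by 1101 (XOR where the leading bit is 1):
  pos 0: 1011 XOR 1101 = 0110
  pos 1: 1100 XOR 1101 = 0001
  pos 4: 1101 XOR 1101 = 0000
  pos 9: 1011 XOR 1101 = 0110
  pos 10: 1100 XOR 1101 = 0001
Remainder (last 3 bits) = 100. This is the CRC / FCS.

100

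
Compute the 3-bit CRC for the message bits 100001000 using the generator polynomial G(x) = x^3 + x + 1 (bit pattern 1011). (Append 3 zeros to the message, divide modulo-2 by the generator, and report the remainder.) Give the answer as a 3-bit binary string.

011

Append 3 zeros: 100001000000. Divide by 1011 (XOR where the leading bit is 1):
  pos 0: 1000 XOR 1011 = 0011
  pos 2: 1101 XOR 1011 = 0110
  pos 3: 1100 XOR 1011 = 0111
  pos 4: 1110 XOR 1011 = 0101
  pos 5: 1010 XOR 1011 = 0001
  pos 8: 1000 XOR 1011 = 0011
Remainder (last 3 bits) = 011. This is the CRC / FCS.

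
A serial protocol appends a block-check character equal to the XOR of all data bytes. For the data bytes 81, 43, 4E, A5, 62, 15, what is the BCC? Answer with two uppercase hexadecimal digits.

5E

XOR the bytes together:
  start with 0x81
  0x81 ⊕ 0x43 = 0xC2
  0xC2 ⊕ 0x4E = 0x8C
  0x8C ⊕ 0xA5 = 0x29
  0x29 ⊕ 0x62 = 0x4B
  0x4B ⊕ 0x15 = 0x5E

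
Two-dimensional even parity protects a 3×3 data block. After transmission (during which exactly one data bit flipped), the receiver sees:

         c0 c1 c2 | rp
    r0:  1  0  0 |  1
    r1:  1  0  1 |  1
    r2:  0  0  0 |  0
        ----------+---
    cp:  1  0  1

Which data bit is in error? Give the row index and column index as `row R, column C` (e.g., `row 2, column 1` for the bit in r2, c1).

Recompute each row's even parity and compare to rp:
  r0: data parity 1, sent rp 1 → ok
  r1: data parity 0, sent rp 1 → mismatch
  r2: data parity 0, sent rp 0 → ok
Recompute each column's even parity and compare to cp:
  c0: data parity 0, sent cp 1 → mismatch
  c1: data parity 0, sent cp 0 → ok
  c2: data parity 1, sent cp 1 → ok
Exactly one row (r1) and one column (c0) fail → the flipped bit is at their intersection.

row 1, column 0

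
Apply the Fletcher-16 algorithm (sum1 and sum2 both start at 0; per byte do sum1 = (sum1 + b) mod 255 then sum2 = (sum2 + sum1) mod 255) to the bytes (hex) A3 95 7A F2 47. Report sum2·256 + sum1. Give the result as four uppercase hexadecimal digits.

25ED

Running sums (mod 255):
  after byte 0 (A3): sum1=163, sum2=163
  after byte 1 (95): sum1=57, sum2=220
  after byte 2 (7A): sum1=179, sum2=144
  after byte 3 (F2): sum1=166, sum2=55
  after byte 4 (47): sum1=237, sum2=37
Checksum = sum2·256 + sum1 = 37·256 + 237 = 9709 = 0x25ED.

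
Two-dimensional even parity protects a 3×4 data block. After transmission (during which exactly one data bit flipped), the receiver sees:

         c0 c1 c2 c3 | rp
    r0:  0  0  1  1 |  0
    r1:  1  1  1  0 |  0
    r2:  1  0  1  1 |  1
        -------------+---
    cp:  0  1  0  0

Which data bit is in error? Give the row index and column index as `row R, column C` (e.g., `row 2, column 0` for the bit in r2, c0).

row 1, column 2

Recompute each row's even parity and compare to rp:
  r0: data parity 0, sent rp 0 → ok
  r1: data parity 1, sent rp 0 → mismatch
  r2: data parity 1, sent rp 1 → ok
Recompute each column's even parity and compare to cp:
  c0: data parity 0, sent cp 0 → ok
  c1: data parity 1, sent cp 1 → ok
  c2: data parity 1, sent cp 0 → mismatch
  c3: data parity 0, sent cp 0 → ok
Exactly one row (r1) and one column (c2) fail → the flipped bit is at their intersection.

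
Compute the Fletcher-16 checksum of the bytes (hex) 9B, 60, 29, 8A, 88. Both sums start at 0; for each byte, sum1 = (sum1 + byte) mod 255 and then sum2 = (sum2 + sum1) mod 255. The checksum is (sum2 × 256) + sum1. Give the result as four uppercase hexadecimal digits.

A438

Running sums (mod 255):
  after byte 0 (9B): sum1=155, sum2=155
  after byte 1 (60): sum1=251, sum2=151
  after byte 2 (29): sum1=37, sum2=188
  after byte 3 (8A): sum1=175, sum2=108
  after byte 4 (88): sum1=56, sum2=164
Checksum = sum2·256 + sum1 = 164·256 + 56 = 42040 = 0xA438.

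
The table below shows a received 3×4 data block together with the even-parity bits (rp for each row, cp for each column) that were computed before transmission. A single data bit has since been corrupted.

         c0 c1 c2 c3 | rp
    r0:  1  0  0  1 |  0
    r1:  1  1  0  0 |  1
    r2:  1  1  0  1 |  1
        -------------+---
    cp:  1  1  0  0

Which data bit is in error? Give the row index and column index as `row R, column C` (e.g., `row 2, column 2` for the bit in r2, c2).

Recompute each row's even parity and compare to rp:
  r0: data parity 0, sent rp 0 → ok
  r1: data parity 0, sent rp 1 → mismatch
  r2: data parity 1, sent rp 1 → ok
Recompute each column's even parity and compare to cp:
  c0: data parity 1, sent cp 1 → ok
  c1: data parity 0, sent cp 1 → mismatch
  c2: data parity 0, sent cp 0 → ok
  c3: data parity 0, sent cp 0 → ok
Exactly one row (r1) and one column (c1) fail → the flipped bit is at their intersection.

row 1, column 1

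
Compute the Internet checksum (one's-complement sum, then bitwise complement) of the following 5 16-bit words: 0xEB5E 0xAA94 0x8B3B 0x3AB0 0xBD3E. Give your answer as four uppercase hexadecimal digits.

One's-complement addition (fold any carry out of bit 15 back into bit 0):
  0xEB5E + 0xAA94 = 0x195F2 → wrap carry → 0x95F3
  0x95F3 + 0x8B3B = 0x1212E → wrap carry → 0x212F
  0x212F + 0x3AB0 = 0x05BDF
  0x5BDF + 0xBD3E = 0x1191D → wrap carry → 0x191E
One's-complement sum = 0x191E.
Checksum = ~0x191E & 0xFFFF = 0xE6E1.

E6E1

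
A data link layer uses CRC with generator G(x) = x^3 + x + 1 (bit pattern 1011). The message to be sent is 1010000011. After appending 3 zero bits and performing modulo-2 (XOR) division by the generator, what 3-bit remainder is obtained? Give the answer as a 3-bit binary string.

001

Append 3 zeros: 1010000011000. Divide by 1011 (XOR where the leading bit is 1):
  pos 0: 1010 XOR 1011 = 0001
  pos 3: 1000 XOR 1011 = 0011
  pos 5: 1101 XOR 1011 = 0110
  pos 6: 1101 XOR 1011 = 0110
  pos 7: 1100 XOR 1011 = 0111
  pos 8: 1110 XOR 1011 = 0101
  pos 9: 1010 XOR 1011 = 0001
Remainder (last 3 bits) = 001. This is the CRC / FCS.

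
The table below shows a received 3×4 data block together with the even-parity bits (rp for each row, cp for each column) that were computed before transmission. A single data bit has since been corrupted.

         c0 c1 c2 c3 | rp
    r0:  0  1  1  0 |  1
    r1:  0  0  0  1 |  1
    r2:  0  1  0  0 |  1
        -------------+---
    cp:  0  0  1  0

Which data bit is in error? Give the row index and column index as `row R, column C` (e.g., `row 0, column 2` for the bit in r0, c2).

row 0, column 3

Recompute each row's even parity and compare to rp:
  r0: data parity 0, sent rp 1 → mismatch
  r1: data parity 1, sent rp 1 → ok
  r2: data parity 1, sent rp 1 → ok
Recompute each column's even parity and compare to cp:
  c0: data parity 0, sent cp 0 → ok
  c1: data parity 0, sent cp 0 → ok
  c2: data parity 1, sent cp 1 → ok
  c3: data parity 1, sent cp 0 → mismatch
Exactly one row (r0) and one column (c3) fail → the flipped bit is at their intersection.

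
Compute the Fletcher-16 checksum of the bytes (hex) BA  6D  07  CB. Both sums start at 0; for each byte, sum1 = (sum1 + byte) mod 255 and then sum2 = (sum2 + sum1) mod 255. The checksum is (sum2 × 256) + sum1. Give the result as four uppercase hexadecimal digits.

Running sums (mod 255):
  after byte 0 (BA): sum1=186, sum2=186
  after byte 1 (6D): sum1=40, sum2=226
  after byte 2 (07): sum1=47, sum2=18
  after byte 3 (CB): sum1=250, sum2=13
Checksum = sum2·256 + sum1 = 13·256 + 250 = 3578 = 0x0DFA.

0DFA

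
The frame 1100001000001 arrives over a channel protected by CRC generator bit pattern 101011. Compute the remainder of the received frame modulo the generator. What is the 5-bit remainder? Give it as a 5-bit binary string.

00000

Modulo-2 division of 1100001000001 by 101011:
  pos 0: 110000 XOR 101011 = 011011
  pos 1: 110111 XOR 101011 = 011100
  pos 2: 111000 XOR 101011 = 010011
  pos 3: 100110 XOR 101011 = 001101
  pos 5: 110100 XOR 101011 = 011111
  pos 6: 111110 XOR 101011 = 010101
  pos 7: 101011 XOR 101011 = 000000
Remainder = 00000 (zero — the frame passes the CRC check).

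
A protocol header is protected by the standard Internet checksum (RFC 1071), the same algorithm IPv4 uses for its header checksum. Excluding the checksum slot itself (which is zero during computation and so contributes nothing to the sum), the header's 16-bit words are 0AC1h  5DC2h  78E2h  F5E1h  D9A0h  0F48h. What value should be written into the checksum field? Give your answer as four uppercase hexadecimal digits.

3FCF

One's-complement addition (fold any carry out of bit 15 back into bit 0):
  0x0AC1 + 0x5DC2 = 0x06883
  0x6883 + 0x78E2 = 0x0E165
  0xE165 + 0xF5E1 = 0x1D746 → wrap carry → 0xD747
  0xD747 + 0xD9A0 = 0x1B0E7 → wrap carry → 0xB0E8
  0xB0E8 + 0x0F48 = 0x0C030
One's-complement sum = 0xC030.
Checksum = ~0xC030 & 0xFFFF = 0x3FCF.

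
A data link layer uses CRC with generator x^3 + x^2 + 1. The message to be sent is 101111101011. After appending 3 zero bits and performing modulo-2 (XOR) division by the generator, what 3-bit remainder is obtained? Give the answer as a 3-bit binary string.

Append 3 zeros: 101111101011000. Divide by 1101 (XOR where the leading bit is 1):
  pos 0: 1011 XOR 1101 = 0110
  pos 1: 1101 XOR 1101 = 0000
  pos 5: 1101 XOR 1101 = 0000
  pos 10: 1100 XOR 1101 = 0001
Remainder (last 3 bits) = 010. This is the CRC / FCS.

010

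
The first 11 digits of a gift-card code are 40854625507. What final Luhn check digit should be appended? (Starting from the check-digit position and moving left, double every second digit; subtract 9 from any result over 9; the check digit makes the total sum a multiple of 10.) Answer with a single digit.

Partial digits right→left: 7 0 5 5 2 6 4 5 8 0 4
Double every second digit counting from the check-digit position (so the 1st, 3rd, 5th, ... of the partial from the right).
  doubled (with −9 where >9): 5 1 4 8 7 8 → sum 33
  kept as-is: 0 5 6 5 0 → sum 16
Total = 33 + 16 = 49.
Check digit = (10 − (49 mod 10)) mod 10 = 1.

1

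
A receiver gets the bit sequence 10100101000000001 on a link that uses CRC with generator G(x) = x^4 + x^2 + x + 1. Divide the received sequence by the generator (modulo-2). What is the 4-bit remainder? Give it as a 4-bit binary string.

Modulo-2 division of 10100101000000001 by 10111:
  pos 0: 10100 XOR 10111 = 00011
  pos 3: 11101 XOR 10111 = 01010
  pos 4: 10100 XOR 10111 = 00011
  pos 7: 11000 XOR 10111 = 01111
  pos 8: 11110 XOR 10111 = 01001
  pos 9: 10010 XOR 10111 = 00101
  pos 11: 10100 XOR 10111 = 00011
Remainder = 0111 (nonzero — an error is detected).

0111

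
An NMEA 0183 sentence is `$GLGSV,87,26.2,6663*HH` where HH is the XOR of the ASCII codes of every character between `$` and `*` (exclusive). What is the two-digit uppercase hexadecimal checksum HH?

XOR the ASCII codes of the payload characters:
  'G' = 0x47 → acc = 0x47
  'L' = 0x4C → acc = 0x0B
  'G' = 0x47 → acc = 0x4C
  'S' = 0x53 → acc = 0x1F
  'V' = 0x56 → acc = 0x49
  ',' = 0x2C → acc = 0x65
  '8' = 0x38 → acc = 0x5D
  '7' = 0x37 → acc = 0x6A
  ',' = 0x2C → acc = 0x46
  '2' = 0x32 → acc = 0x74
  '6' = 0x36 → acc = 0x42
  '.' = 0x2E → acc = 0x6C
  '2' = 0x32 → acc = 0x5E
  ',' = 0x2C → acc = 0x72
  '6' = 0x36 → acc = 0x44
  '6' = 0x36 → acc = 0x72
  '6' = 0x36 → acc = 0x44
  '3' = 0x33 → acc = 0x77
Checksum = 0x77.

77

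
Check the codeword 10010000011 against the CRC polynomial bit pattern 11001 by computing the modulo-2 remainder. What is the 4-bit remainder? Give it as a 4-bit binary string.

Modulo-2 division of 10010000011 by 11001:
  pos 0: 10010 XOR 11001 = 01011
  pos 1: 10110 XOR 11001 = 01111
  pos 2: 11110 XOR 11001 = 00111
  pos 4: 11100 XOR 11001 = 00101
  pos 6: 10111 XOR 11001 = 01110
Remainder = 1110 (nonzero — an error is detected).

1110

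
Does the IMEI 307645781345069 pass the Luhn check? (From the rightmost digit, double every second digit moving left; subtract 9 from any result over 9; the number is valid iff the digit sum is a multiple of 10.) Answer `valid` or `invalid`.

From the right, keep odd positions and double even positions (subtract 9 from any doubled value over 9):
  doubled (positions 2,4,...): 3 1 6 7 1 3 0 → sum 21
  kept (positions 1,3,...): 9 0 4 1 7 4 7 3 → sum 35
Total = 56.
56 mod 10 = 6, so the number is invalid.

invalid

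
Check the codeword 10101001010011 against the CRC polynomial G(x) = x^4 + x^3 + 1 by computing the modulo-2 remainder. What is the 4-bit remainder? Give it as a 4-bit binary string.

Modulo-2 division of 10101001010011 by 11001:
  pos 0: 10101 XOR 11001 = 01100
  pos 1: 11000 XOR 11001 = 00001
  pos 5: 10101 XOR 11001 = 01100
  pos 6: 11000 XOR 11001 = 00001
Remainder = 1011 (nonzero — an error is detected).

1011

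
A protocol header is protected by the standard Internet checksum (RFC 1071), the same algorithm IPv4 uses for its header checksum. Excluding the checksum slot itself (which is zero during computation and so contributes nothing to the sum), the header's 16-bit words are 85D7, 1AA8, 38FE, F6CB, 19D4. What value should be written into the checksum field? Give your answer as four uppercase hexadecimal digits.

One's-complement addition (fold any carry out of bit 15 back into bit 0):
  0x85D7 + 0x1AA8 = 0x0A07F
  0xA07F + 0x38FE = 0x0D97D
  0xD97D + 0xF6CB = 0x1D048 → wrap carry → 0xD049
  0xD049 + 0x19D4 = 0x0EA1D
One's-complement sum = 0xEA1D.
Checksum = ~0xEA1D & 0xFFFF = 0x15E2.

15E2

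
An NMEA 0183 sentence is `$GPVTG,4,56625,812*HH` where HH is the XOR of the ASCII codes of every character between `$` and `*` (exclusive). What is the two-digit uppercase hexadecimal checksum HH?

XOR the ASCII codes of the payload characters:
  'G' = 0x47 → acc = 0x47
  'P' = 0x50 → acc = 0x17
  'V' = 0x56 → acc = 0x41
  'T' = 0x54 → acc = 0x15
  'G' = 0x47 → acc = 0x52
  ',' = 0x2C → acc = 0x7E
  '4' = 0x34 → acc = 0x4A
  ',' = 0x2C → acc = 0x66
  '5' = 0x35 → acc = 0x53
  '6' = 0x36 → acc = 0x65
  '6' = 0x36 → acc = 0x53
  '2' = 0x32 → acc = 0x61
  '5' = 0x35 → acc = 0x54
  ',' = 0x2C → acc = 0x78
  '8' = 0x38 → acc = 0x40
  '1' = 0x31 → acc = 0x71
  '2' = 0x32 → acc = 0x43
Checksum = 0x43.

43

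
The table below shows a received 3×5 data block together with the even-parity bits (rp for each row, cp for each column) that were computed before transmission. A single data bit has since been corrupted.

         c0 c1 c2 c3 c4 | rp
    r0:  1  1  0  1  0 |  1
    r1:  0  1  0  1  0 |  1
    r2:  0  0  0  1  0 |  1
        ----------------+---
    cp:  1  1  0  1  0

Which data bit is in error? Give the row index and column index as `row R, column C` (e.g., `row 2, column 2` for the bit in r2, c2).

Recompute each row's even parity and compare to rp:
  r0: data parity 1, sent rp 1 → ok
  r1: data parity 0, sent rp 1 → mismatch
  r2: data parity 1, sent rp 1 → ok
Recompute each column's even parity and compare to cp:
  c0: data parity 1, sent cp 1 → ok
  c1: data parity 0, sent cp 1 → mismatch
  c2: data parity 0, sent cp 0 → ok
  c3: data parity 1, sent cp 1 → ok
  c4: data parity 0, sent cp 0 → ok
Exactly one row (r1) and one column (c1) fail → the flipped bit is at their intersection.

row 1, column 1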